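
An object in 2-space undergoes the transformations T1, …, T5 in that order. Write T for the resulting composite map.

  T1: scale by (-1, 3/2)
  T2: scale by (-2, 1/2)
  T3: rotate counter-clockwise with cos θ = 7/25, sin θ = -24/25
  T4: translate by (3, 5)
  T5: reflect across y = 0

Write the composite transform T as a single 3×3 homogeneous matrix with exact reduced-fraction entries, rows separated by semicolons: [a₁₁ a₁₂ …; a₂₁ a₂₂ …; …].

T1 = [-1 0 0; 0 3/2 0; 0 0 1]
T2·T1 = [2 0 0; 0 3/4 0; 0 0 1]
T3·…·T1 = [14/25 18/25 0; -48/25 21/100 0; 0 0 1]
T4·…·T1 = [14/25 18/25 3; -48/25 21/100 5; 0 0 1]
T5·…·T1 = [14/25 18/25 3; 48/25 -21/100 -5; 0 0 1]

T = [14/25 18/25 3; 48/25 -21/100 -5; 0 0 1]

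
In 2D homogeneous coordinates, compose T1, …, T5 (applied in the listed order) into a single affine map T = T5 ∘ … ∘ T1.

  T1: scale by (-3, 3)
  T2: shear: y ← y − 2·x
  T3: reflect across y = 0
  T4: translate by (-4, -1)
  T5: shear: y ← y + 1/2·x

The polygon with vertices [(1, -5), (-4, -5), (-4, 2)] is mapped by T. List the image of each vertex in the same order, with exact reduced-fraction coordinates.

image vertices: (-7, 9/2), (8, 42), (8, 21)

T1 scale by (-3, 3): (1, -5) → (-3, -15); (-4, -5) → (12, -15); (-4, 2) → (12, 6)
T2 shear: y ← y − 2·x: (-3, -15) → (-3, -9); (12, -15) → (12, -39); (12, 6) → (12, -18)
T3 reflect across y = 0: (-3, -9) → (-3, 9); (12, -39) → (12, 39); (12, -18) → (12, 18)
T4 translate by (-4, -1): (-3, 9) → (-7, 8); (12, 39) → (8, 38); (12, 18) → (8, 17)
T5 shear: y ← y + 1/2·x: (-7, 8) → (-7, 9/2); (8, 38) → (8, 42); (8, 17) → (8, 21)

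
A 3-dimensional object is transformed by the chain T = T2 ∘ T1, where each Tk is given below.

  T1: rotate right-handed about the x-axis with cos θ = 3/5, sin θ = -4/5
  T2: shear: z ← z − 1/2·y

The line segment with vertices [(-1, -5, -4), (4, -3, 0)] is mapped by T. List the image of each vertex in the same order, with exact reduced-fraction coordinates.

T1 rotate right-handed about the x-axis with cos θ = 3/5, sin θ = -4/5: (-1, -5, -4) → (-1, -31/5, 8/5); (4, -3, 0) → (4, -9/5, 12/5)
T2 shear: z ← z − 1/2·y: (-1, -31/5, 8/5) → (-1, -31/5, 47/10); (4, -9/5, 12/5) → (4, -9/5, 33/10)

image vertices: (-1, -31/5, 47/10), (4, -9/5, 33/10)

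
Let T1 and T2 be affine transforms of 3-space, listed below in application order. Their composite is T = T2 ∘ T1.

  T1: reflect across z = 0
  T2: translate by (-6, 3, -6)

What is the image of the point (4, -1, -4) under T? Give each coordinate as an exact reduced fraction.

T1 reflect across z = 0: (4, -1, -4) → (4, -1, 4)
T2 translate by (-6, 3, -6): (4, -1, 4) → (-2, 2, -2)

T(p) = (-2, 2, -2)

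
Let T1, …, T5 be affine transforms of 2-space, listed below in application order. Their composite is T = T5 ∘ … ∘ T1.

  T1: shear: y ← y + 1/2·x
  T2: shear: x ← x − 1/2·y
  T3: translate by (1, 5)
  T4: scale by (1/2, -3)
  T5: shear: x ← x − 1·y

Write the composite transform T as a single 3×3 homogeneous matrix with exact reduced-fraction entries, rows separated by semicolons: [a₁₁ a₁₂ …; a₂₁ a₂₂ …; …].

T1 = [1 0 0; 1/2 1 0; 0 0 1]
T2·T1 = [3/4 -1/2 0; 1/2 1 0; 0 0 1]
T3·…·T1 = [3/4 -1/2 1; 1/2 1 5; 0 0 1]
T4·…·T1 = [3/8 -1/4 1/2; -3/2 -3 -15; 0 0 1]
T5·…·T1 = [15/8 11/4 31/2; -3/2 -3 -15; 0 0 1]

T = [15/8 11/4 31/2; -3/2 -3 -15; 0 0 1]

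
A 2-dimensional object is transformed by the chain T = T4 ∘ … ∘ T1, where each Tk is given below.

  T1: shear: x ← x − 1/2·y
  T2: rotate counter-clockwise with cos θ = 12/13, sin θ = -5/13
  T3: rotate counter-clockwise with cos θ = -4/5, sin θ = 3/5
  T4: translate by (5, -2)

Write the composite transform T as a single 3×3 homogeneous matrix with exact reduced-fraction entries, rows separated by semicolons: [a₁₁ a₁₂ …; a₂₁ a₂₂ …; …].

T1 = [1 -1/2 0; 0 1 0; 0 0 1]
T2·T1 = [12/13 -1/13 0; -5/13 29/26 0; 0 0 1]
T3·…·T1 = [-33/65 -79/130 0; 56/65 -61/65 0; 0 0 1]
T4·…·T1 = [-33/65 -79/130 5; 56/65 -61/65 -2; 0 0 1]

T = [-33/65 -79/130 5; 56/65 -61/65 -2; 0 0 1]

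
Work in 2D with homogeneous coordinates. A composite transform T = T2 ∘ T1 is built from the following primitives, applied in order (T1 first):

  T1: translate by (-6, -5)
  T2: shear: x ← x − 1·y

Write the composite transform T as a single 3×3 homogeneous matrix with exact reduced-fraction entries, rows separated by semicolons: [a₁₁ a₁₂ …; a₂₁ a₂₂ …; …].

T1 = [1 0 -6; 0 1 -5; 0 0 1]
T2·T1 = [1 -1 -1; 0 1 -5; 0 0 1]

T = [1 -1 -1; 0 1 -5; 0 0 1]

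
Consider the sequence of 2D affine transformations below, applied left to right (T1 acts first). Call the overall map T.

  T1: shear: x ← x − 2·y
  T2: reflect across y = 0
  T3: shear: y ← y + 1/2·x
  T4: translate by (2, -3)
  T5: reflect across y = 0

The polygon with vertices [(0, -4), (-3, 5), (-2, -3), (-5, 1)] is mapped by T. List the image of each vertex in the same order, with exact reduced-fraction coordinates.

image vertices: (10, -5), (-11, 29/2), (6, -2), (-5, 15/2)

T1 shear: x ← x − 2·y: (0, -4) → (8, -4); (-3, 5) → (-13, 5); (-2, -3) → (4, -3); (-5, 1) → (-7, 1)
T2 reflect across y = 0: (8, -4) → (8, 4); (-13, 5) → (-13, -5); (4, -3) → (4, 3); (-7, 1) → (-7, -1)
T3 shear: y ← y + 1/2·x: (8, 4) → (8, 8); (-13, -5) → (-13, -23/2); (4, 3) → (4, 5); (-7, -1) → (-7, -9/2)
T4 translate by (2, -3): (8, 8) → (10, 5); (-13, -23/2) → (-11, -29/2); (4, 5) → (6, 2); (-7, -9/2) → (-5, -15/2)
T5 reflect across y = 0: (10, 5) → (10, -5); (-11, -29/2) → (-11, 29/2); (6, 2) → (6, -2); (-5, -15/2) → (-5, 15/2)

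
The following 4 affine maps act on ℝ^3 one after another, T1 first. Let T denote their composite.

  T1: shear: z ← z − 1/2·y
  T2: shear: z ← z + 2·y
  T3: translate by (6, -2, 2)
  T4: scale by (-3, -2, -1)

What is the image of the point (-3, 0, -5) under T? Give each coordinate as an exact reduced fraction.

T1 shear: z ← z − 1/2·y: (-3, 0, -5) → (-3, 0, -5)
T2 shear: z ← z + 2·y: (-3, 0, -5) → (-3, 0, -5)
T3 translate by (6, -2, 2): (-3, 0, -5) → (3, -2, -3)
T4 scale by (-3, -2, -1): (3, -2, -3) → (-9, 4, 3)

T(p) = (-9, 4, 3)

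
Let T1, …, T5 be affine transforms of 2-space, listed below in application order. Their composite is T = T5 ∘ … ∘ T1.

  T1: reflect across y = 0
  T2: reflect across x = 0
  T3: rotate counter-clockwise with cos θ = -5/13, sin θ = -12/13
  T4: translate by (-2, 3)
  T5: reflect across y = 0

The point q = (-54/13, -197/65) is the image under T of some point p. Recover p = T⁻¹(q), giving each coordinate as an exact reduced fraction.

p = (-4/5, 2)

T1 = [1 0 0; 0 -1 0; 0 0 1]
T2·T1 = [-1 0 0; 0 -1 0; 0 0 1]
T3·…·T1 = [5/13 -12/13 0; 12/13 5/13 0; 0 0 1]
T4·…·T1 = [5/13 -12/13 -2; 12/13 5/13 3; 0 0 1]
T5·…·T1 = [5/13 -12/13 -2; -12/13 -5/13 -3; 0 0 1]
det M = -1; M⁻¹ = [5/13 -12/13 -2; -12/13 -5/13 -3; 0 0 1]
M⁻¹ · (-54/13, -197/65)ᵀ = (-4/5, 2)ᵀ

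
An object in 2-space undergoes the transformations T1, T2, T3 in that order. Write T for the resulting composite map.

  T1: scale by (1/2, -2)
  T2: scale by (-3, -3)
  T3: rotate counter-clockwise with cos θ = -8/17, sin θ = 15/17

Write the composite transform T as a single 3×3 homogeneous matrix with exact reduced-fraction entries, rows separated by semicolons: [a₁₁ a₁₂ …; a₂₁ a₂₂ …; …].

T1 = [1/2 0 0; 0 -2 0; 0 0 1]
T2·T1 = [-3/2 0 0; 0 6 0; 0 0 1]
T3·…·T1 = [12/17 -90/17 0; -45/34 -48/17 0; 0 0 1]

T = [12/17 -90/17 0; -45/34 -48/17 0; 0 0 1]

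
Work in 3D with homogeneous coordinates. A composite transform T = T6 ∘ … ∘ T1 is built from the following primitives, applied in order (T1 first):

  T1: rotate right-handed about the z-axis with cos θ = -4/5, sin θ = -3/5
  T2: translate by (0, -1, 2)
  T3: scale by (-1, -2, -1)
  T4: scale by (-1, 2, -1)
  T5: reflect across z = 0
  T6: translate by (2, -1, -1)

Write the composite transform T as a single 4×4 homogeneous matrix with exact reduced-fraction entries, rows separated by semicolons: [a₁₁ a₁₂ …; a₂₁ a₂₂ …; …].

T = [-4/5 3/5 0 2; 12/5 16/5 0 3; 0 0 -1 -3; 0 0 0 1]

T1 = [-4/5 3/5 0 0; -3/5 -4/5 0 0; 0 0 1 0; 0 0 0 1]
T2·T1 = [-4/5 3/5 0 0; -3/5 -4/5 0 -1; 0 0 1 2; 0 0 0 1]
T3·…·T1 = [4/5 -3/5 0 0; 6/5 8/5 0 2; 0 0 -1 -2; 0 0 0 1]
T4·…·T1 = [-4/5 3/5 0 0; 12/5 16/5 0 4; 0 0 1 2; 0 0 0 1]
T5·…·T1 = [-4/5 3/5 0 0; 12/5 16/5 0 4; 0 0 -1 -2; 0 0 0 1]
T6·…·T1 = [-4/5 3/5 0 2; 12/5 16/5 0 3; 0 0 -1 -3; 0 0 0 1]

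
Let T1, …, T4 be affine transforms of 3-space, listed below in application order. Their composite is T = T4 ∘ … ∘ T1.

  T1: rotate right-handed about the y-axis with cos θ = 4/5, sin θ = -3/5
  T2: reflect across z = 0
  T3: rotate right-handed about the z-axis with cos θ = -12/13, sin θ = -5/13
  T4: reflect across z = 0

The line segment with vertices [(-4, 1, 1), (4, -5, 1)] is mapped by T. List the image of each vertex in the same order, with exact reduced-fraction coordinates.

T1 rotate right-handed about the y-axis with cos θ = 4/5, sin θ = -3/5: (-4, 1, 1) → (-19/5, 1, -8/5); (4, -5, 1) → (13/5, -5, 16/5)
T2 reflect across z = 0: (-19/5, 1, -8/5) → (-19/5, 1, 8/5); (13/5, -5, 16/5) → (13/5, -5, -16/5)
T3 rotate right-handed about the z-axis with cos θ = -12/13, sin θ = -5/13: (-19/5, 1, 8/5) → (253/65, 7/13, 8/5); (13/5, -5, -16/5) → (-281/65, 47/13, -16/5)
T4 reflect across z = 0: (253/65, 7/13, 8/5) → (253/65, 7/13, -8/5); (-281/65, 47/13, -16/5) → (-281/65, 47/13, 16/5)

image vertices: (253/65, 7/13, -8/5), (-281/65, 47/13, 16/5)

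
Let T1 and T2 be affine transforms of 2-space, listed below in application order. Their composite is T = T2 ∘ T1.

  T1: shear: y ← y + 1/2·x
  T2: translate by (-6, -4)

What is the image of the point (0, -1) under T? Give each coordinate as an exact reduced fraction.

T1 shear: y ← y + 1/2·x: (0, -1) → (0, -1)
T2 translate by (-6, -4): (0, -1) → (-6, -5)

T(p) = (-6, -5)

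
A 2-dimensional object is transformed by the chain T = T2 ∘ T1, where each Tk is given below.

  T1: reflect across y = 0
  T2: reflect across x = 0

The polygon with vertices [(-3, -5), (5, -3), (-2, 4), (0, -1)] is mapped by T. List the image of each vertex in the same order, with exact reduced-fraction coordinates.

T1 reflect across y = 0: (-3, -5) → (-3, 5); (5, -3) → (5, 3); (-2, 4) → (-2, -4); (0, -1) → (0, 1)
T2 reflect across x = 0: (-3, 5) → (3, 5); (5, 3) → (-5, 3); (-2, -4) → (2, -4); (0, 1) → (0, 1)

image vertices: (3, 5), (-5, 3), (2, -4), (0, 1)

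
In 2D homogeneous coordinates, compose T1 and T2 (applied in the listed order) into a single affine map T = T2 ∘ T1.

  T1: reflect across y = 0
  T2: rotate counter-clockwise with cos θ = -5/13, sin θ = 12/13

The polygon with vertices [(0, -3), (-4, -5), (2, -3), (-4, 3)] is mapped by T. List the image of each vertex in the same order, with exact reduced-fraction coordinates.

T1 reflect across y = 0: (0, -3) → (0, 3); (-4, -5) → (-4, 5); (2, -3) → (2, 3); (-4, 3) → (-4, -3)
T2 rotate counter-clockwise with cos θ = -5/13, sin θ = 12/13: (0, 3) → (-36/13, -15/13); (-4, 5) → (-40/13, -73/13); (2, 3) → (-46/13, 9/13); (-4, -3) → (56/13, -33/13)

image vertices: (-36/13, -15/13), (-40/13, -73/13), (-46/13, 9/13), (56/13, -33/13)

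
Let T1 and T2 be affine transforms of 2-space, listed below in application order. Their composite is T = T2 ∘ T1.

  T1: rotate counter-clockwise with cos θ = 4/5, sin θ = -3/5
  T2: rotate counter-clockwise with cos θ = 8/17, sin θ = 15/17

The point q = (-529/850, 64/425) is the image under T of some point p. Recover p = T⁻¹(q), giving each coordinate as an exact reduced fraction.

T1 = [4/5 3/5 0; -3/5 4/5 0; 0 0 1]
T2·T1 = [77/85 -36/85 0; 36/85 77/85 0; 0 0 1]
det M = 1; M⁻¹ = [77/85 36/85 0; -36/85 77/85 0; 0 0 1]
M⁻¹ · (-529/850, 64/425)ᵀ = (-1/2, 2/5)ᵀ

p = (-1/2, 2/5)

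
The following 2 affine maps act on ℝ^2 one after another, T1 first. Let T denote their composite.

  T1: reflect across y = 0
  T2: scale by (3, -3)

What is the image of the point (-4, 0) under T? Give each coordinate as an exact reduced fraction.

T(p) = (-12, 0)

T1 reflect across y = 0: (-4, 0) → (-4, 0)
T2 scale by (3, -3): (-4, 0) → (-12, 0)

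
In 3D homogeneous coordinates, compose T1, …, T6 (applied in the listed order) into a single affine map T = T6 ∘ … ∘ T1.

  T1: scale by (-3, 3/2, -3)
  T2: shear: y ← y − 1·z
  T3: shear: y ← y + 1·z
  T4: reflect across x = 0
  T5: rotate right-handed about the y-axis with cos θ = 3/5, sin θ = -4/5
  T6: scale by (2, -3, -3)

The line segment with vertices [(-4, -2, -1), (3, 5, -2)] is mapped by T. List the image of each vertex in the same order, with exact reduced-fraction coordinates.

T1 scale by (-3, 3/2, -3): (-4, -2, -1) → (12, -3, 3); (3, 5, -2) → (-9, 15/2, 6)
T2 shear: y ← y − 1·z: (12, -3, 3) → (12, -6, 3); (-9, 15/2, 6) → (-9, 3/2, 6)
T3 shear: y ← y + 1·z: (12, -6, 3) → (12, -3, 3); (-9, 3/2, 6) → (-9, 15/2, 6)
T4 reflect across x = 0: (12, -3, 3) → (-12, -3, 3); (-9, 15/2, 6) → (9, 15/2, 6)
T5 rotate right-handed about the y-axis with cos θ = 3/5, sin θ = -4/5: (-12, -3, 3) → (-48/5, -3, -39/5); (9, 15/2, 6) → (3/5, 15/2, 54/5)
T6 scale by (2, -3, -3): (-48/5, -3, -39/5) → (-96/5, 9, 117/5); (3/5, 15/2, 54/5) → (6/5, -45/2, -162/5)

image vertices: (-96/5, 9, 117/5), (6/5, -45/2, -162/5)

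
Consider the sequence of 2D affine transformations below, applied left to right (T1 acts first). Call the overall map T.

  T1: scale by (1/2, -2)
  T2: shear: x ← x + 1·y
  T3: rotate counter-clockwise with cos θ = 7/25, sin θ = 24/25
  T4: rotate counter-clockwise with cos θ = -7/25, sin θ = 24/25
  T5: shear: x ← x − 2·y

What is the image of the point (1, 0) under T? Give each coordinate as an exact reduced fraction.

T1 scale by (1/2, -2): (1, 0) → (1/2, 0)
T2 shear: x ← x + 1·y: (1/2, 0) → (1/2, 0)
T3 rotate counter-clockwise with cos θ = 7/25, sin θ = 24/25: (1/2, 0) → (7/50, 12/25)
T4 rotate counter-clockwise with cos θ = -7/25, sin θ = 24/25: (7/50, 12/25) → (-1/2, 0)
T5 shear: x ← x − 2·y: (-1/2, 0) → (-1/2, 0)

T(p) = (-1/2, 0)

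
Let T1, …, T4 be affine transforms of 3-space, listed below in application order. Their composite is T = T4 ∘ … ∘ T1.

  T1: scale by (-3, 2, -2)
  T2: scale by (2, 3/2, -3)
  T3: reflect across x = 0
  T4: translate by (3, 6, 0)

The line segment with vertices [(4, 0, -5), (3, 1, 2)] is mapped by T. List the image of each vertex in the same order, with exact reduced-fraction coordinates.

T1 scale by (-3, 2, -2): (4, 0, -5) → (-12, 0, 10); (3, 1, 2) → (-9, 2, -4)
T2 scale by (2, 3/2, -3): (-12, 0, 10) → (-24, 0, -30); (-9, 2, -4) → (-18, 3, 12)
T3 reflect across x = 0: (-24, 0, -30) → (24, 0, -30); (-18, 3, 12) → (18, 3, 12)
T4 translate by (3, 6, 0): (24, 0, -30) → (27, 6, -30); (18, 3, 12) → (21, 9, 12)

image vertices: (27, 6, -30), (21, 9, 12)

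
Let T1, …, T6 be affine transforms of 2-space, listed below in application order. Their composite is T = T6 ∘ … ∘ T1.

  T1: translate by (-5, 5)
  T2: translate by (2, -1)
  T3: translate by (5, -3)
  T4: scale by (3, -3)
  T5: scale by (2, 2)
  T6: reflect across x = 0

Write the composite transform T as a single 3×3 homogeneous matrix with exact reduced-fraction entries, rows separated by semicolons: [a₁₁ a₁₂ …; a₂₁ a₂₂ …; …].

T = [-6 0 -12; 0 -6 -6; 0 0 1]

T1 = [1 0 -5; 0 1 5; 0 0 1]
T2·T1 = [1 0 -3; 0 1 4; 0 0 1]
T3·…·T1 = [1 0 2; 0 1 1; 0 0 1]
T4·…·T1 = [3 0 6; 0 -3 -3; 0 0 1]
T5·…·T1 = [6 0 12; 0 -6 -6; 0 0 1]
T6·…·T1 = [-6 0 -12; 0 -6 -6; 0 0 1]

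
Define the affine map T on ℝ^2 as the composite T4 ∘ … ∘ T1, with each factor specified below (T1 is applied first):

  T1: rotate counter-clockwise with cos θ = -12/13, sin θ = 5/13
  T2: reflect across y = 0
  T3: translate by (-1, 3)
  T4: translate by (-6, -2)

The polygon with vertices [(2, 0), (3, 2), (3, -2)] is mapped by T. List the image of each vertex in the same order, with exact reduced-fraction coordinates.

T1 rotate counter-clockwise with cos θ = -12/13, sin θ = 5/13: (2, 0) → (-24/13, 10/13); (3, 2) → (-46/13, -9/13); (3, -2) → (-2, 3)
T2 reflect across y = 0: (-24/13, 10/13) → (-24/13, -10/13); (-46/13, -9/13) → (-46/13, 9/13); (-2, 3) → (-2, -3)
T3 translate by (-1, 3): (-24/13, -10/13) → (-37/13, 29/13); (-46/13, 9/13) → (-59/13, 48/13); (-2, -3) → (-3, 0)
T4 translate by (-6, -2): (-37/13, 29/13) → (-115/13, 3/13); (-59/13, 48/13) → (-137/13, 22/13); (-3, 0) → (-9, -2)

image vertices: (-115/13, 3/13), (-137/13, 22/13), (-9, -2)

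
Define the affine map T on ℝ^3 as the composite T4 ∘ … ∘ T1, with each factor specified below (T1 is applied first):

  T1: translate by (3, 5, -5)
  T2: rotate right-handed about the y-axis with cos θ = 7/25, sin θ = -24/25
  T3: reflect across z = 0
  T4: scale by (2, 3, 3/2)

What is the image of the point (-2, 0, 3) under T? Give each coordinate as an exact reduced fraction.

T(p) = (22/5, 15, -3/5)

T1 translate by (3, 5, -5): (-2, 0, 3) → (1, 5, -2)
T2 rotate right-handed about the y-axis with cos θ = 7/25, sin θ = -24/25: (1, 5, -2) → (11/5, 5, 2/5)
T3 reflect across z = 0: (11/5, 5, 2/5) → (11/5, 5, -2/5)
T4 scale by (2, 3, 3/2): (11/5, 5, -2/5) → (22/5, 15, -3/5)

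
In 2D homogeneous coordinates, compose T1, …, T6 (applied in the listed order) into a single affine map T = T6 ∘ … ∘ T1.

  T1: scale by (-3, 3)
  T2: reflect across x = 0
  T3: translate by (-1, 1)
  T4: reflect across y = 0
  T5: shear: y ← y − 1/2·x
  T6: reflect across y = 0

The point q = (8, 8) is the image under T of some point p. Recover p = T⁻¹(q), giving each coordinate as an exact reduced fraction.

p = (3, 1)

T1 = [-3 0 0; 0 3 0; 0 0 1]
T2·T1 = [3 0 0; 0 3 0; 0 0 1]
T3·…·T1 = [3 0 -1; 0 3 1; 0 0 1]
T4·…·T1 = [3 0 -1; 0 -3 -1; 0 0 1]
T5·…·T1 = [3 0 -1; -3/2 -3 -1/2; 0 0 1]
T6·…·T1 = [3 0 -1; 3/2 3 1/2; 0 0 1]
det M = 9; M⁻¹ = [1/3 0 1/3; -1/6 1/3 -1/3; 0 0 1]
M⁻¹ · (8, 8)ᵀ = (3, 1)ᵀ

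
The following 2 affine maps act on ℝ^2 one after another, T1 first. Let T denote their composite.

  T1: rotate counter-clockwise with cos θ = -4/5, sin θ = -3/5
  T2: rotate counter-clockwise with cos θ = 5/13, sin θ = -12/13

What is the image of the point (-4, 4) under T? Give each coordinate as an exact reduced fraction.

T1 rotate counter-clockwise with cos θ = -4/5, sin θ = -3/5: (-4, 4) → (28/5, -4/5)
T2 rotate counter-clockwise with cos θ = 5/13, sin θ = -12/13: (28/5, -4/5) → (92/65, -356/65)

T(p) = (92/65, -356/65)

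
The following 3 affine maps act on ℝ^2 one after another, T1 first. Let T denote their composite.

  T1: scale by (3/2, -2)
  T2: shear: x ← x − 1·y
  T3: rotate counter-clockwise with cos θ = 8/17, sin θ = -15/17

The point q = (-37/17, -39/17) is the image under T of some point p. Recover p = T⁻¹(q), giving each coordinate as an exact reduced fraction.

T1 = [3/2 0 0; 0 -2 0; 0 0 1]
T2·T1 = [3/2 2 0; 0 -2 0; 0 0 1]
T3·…·T1 = [12/17 -14/17 0; -45/34 -46/17 0; 0 0 1]
det M = -3; M⁻¹ = [46/51 -14/51 0; -15/34 -4/17 0; 0 0 1]
M⁻¹ · (-37/17, -39/17)ᵀ = (-4/3, 3/2)ᵀ

p = (-4/3, 3/2)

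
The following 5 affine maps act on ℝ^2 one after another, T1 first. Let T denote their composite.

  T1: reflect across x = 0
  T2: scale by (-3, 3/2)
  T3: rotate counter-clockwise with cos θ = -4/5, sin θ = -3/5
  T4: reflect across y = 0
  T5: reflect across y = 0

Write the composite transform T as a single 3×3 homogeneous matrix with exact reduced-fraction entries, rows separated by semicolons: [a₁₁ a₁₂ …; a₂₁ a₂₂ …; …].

T = [-12/5 9/10 0; -9/5 -6/5 0; 0 0 1]

T1 = [-1 0 0; 0 1 0; 0 0 1]
T2·T1 = [3 0 0; 0 3/2 0; 0 0 1]
T3·…·T1 = [-12/5 9/10 0; -9/5 -6/5 0; 0 0 1]
T4·…·T1 = [-12/5 9/10 0; 9/5 6/5 0; 0 0 1]
T5·…·T1 = [-12/5 9/10 0; -9/5 -6/5 0; 0 0 1]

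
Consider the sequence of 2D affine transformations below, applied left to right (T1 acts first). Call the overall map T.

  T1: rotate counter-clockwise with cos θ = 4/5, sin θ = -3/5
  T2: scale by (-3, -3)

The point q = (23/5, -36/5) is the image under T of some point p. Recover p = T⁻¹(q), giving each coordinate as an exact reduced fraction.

T1 = [4/5 3/5 0; -3/5 4/5 0; 0 0 1]
T2·T1 = [-12/5 -9/5 0; 9/5 -12/5 0; 0 0 1]
det M = 9; M⁻¹ = [-4/15 1/5 0; -1/5 -4/15 0; 0 0 1]
M⁻¹ · (23/5, -36/5)ᵀ = (-8/3, 1)ᵀ

p = (-8/3, 1)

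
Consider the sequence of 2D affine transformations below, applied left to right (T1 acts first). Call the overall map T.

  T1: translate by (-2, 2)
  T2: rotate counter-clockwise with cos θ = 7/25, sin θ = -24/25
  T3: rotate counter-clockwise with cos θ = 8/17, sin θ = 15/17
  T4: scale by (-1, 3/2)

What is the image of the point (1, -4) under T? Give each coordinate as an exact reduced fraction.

T(p) = (118/85, -447/170)

T1 translate by (-2, 2): (1, -4) → (-1, -2)
T2 rotate counter-clockwise with cos θ = 7/25, sin θ = -24/25: (-1, -2) → (-11/5, 2/5)
T3 rotate counter-clockwise with cos θ = 8/17, sin θ = 15/17: (-11/5, 2/5) → (-118/85, -149/85)
T4 scale by (-1, 3/2): (-118/85, -149/85) → (118/85, -447/170)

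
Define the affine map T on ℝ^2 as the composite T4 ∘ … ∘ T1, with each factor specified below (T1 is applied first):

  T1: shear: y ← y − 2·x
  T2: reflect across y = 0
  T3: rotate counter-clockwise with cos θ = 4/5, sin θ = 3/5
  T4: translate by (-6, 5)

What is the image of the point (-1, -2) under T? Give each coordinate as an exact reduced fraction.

T1 shear: y ← y − 2·x: (-1, -2) → (-1, 0)
T2 reflect across y = 0: (-1, 0) → (-1, 0)
T3 rotate counter-clockwise with cos θ = 4/5, sin θ = 3/5: (-1, 0) → (-4/5, -3/5)
T4 translate by (-6, 5): (-4/5, -3/5) → (-34/5, 22/5)

T(p) = (-34/5, 22/5)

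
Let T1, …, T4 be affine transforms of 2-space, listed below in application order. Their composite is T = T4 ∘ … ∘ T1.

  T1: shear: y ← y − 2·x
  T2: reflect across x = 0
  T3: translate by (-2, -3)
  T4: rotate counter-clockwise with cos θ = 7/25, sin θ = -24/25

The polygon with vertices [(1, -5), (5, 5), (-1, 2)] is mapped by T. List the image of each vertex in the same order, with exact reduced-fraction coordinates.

T1 shear: y ← y − 2·x: (1, -5) → (1, -7); (5, 5) → (5, -5); (-1, 2) → (-1, 4)
T2 reflect across x = 0: (1, -7) → (-1, -7); (5, -5) → (-5, -5); (-1, 4) → (1, 4)
T3 translate by (-2, -3): (-1, -7) → (-3, -10); (-5, -5) → (-7, -8); (1, 4) → (-1, 1)
T4 rotate counter-clockwise with cos θ = 7/25, sin θ = -24/25: (-3, -10) → (-261/25, 2/25); (-7, -8) → (-241/25, 112/25); (-1, 1) → (17/25, 31/25)

image vertices: (-261/25, 2/25), (-241/25, 112/25), (17/25, 31/25)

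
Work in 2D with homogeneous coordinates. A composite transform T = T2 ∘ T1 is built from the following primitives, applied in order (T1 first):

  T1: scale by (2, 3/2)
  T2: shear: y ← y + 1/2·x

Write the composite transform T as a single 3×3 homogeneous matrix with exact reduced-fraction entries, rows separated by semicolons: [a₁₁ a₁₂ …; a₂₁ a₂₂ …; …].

T = [2 0 0; 1 3/2 0; 0 0 1]

T1 = [2 0 0; 0 3/2 0; 0 0 1]
T2·T1 = [2 0 0; 1 3/2 0; 0 0 1]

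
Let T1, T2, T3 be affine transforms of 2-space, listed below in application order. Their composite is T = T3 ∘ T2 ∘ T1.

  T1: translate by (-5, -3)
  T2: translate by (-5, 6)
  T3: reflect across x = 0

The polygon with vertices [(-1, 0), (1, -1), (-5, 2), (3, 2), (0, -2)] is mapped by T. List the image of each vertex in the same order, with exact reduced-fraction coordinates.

image vertices: (11, 3), (9, 2), (15, 5), (7, 5), (10, 1)

T1 translate by (-5, -3): (-1, 0) → (-6, -3); (1, -1) → (-4, -4); (-5, 2) → (-10, -1); (3, 2) → (-2, -1); (0, -2) → (-5, -5)
T2 translate by (-5, 6): (-6, -3) → (-11, 3); (-4, -4) → (-9, 2); (-10, -1) → (-15, 5); (-2, -1) → (-7, 5); (-5, -5) → (-10, 1)
T3 reflect across x = 0: (-11, 3) → (11, 3); (-9, 2) → (9, 2); (-15, 5) → (15, 5); (-7, 5) → (7, 5); (-10, 1) → (10, 1)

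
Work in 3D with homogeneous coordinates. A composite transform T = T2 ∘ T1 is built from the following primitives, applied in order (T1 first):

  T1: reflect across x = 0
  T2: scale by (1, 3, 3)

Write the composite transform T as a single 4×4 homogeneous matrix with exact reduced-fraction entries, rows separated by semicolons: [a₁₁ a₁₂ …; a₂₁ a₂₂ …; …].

T1 = [-1 0 0 0; 0 1 0 0; 0 0 1 0; 0 0 0 1]
T2·T1 = [-1 0 0 0; 0 3 0 0; 0 0 3 0; 0 0 0 1]

T = [-1 0 0 0; 0 3 0 0; 0 0 3 0; 0 0 0 1]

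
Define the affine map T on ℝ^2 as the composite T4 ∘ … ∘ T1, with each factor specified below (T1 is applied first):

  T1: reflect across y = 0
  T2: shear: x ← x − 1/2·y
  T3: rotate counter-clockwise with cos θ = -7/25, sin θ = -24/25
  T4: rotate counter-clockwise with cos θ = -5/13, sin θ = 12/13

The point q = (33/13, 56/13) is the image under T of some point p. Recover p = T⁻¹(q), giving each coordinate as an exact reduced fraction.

T1 = [1 0 0; 0 -1 0; 0 0 1]
T2·T1 = [1 1/2 0; 0 -1 0; 0 0 1]
T3·…·T1 = [-7/25 -11/10 0; -24/25 -1/5 0; 0 0 1]
T4·…·T1 = [323/325 79/130 0; 36/325 -61/65 0; 0 0 1]
det M = -1; M⁻¹ = [61/65 79/130 0; 36/325 -323/325 0; 0 0 1]
M⁻¹ · (33/13, 56/13)ᵀ = (5, -4)ᵀ

p = (5, -4)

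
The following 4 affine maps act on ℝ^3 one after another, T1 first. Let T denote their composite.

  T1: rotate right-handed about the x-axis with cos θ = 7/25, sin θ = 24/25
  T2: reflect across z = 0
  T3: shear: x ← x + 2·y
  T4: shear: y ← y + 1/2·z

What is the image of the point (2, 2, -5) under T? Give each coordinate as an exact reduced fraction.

T1 rotate right-handed about the x-axis with cos θ = 7/25, sin θ = 24/25: (2, 2, -5) → (2, 134/25, 13/25)
T2 reflect across z = 0: (2, 134/25, 13/25) → (2, 134/25, -13/25)
T3 shear: x ← x + 2·y: (2, 134/25, -13/25) → (318/25, 134/25, -13/25)
T4 shear: y ← y + 1/2·z: (318/25, 134/25, -13/25) → (318/25, 51/10, -13/25)

T(p) = (318/25, 51/10, -13/25)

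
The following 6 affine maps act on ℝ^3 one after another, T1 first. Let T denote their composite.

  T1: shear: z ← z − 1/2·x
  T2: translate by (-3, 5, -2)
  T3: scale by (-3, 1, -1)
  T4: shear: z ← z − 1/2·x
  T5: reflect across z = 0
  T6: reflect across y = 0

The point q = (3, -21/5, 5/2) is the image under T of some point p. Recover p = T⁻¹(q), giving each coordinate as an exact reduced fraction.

T1 = [1 0 0 0; 0 1 0 0; -1/2 0 1 0; 0 0 0 1]
T2·T1 = [1 0 0 -3; 0 1 0 5; -1/2 0 1 -2; 0 0 0 1]
T3·…·T1 = [-3 0 0 9; 0 1 0 5; 1/2 0 -1 2; 0 0 0 1]
T4·…·T1 = [-3 0 0 9; 0 1 0 5; 2 0 -1 -5/2; 0 0 0 1]
T5·…·T1 = [-3 0 0 9; 0 1 0 5; -2 0 1 5/2; 0 0 0 1]
T6·…·T1 = [-3 0 0 9; 0 -1 0 -5; -2 0 1 5/2; 0 0 0 1]
det M = 3; M⁻¹ = [-1/3 0 0 3; 0 -1 0 -5; -2/3 0 1 7/2; 0 0 0 1]
M⁻¹ · (3, -21/5, 5/2)ᵀ = (2, -4/5, 4)ᵀ

p = (2, -4/5, 4)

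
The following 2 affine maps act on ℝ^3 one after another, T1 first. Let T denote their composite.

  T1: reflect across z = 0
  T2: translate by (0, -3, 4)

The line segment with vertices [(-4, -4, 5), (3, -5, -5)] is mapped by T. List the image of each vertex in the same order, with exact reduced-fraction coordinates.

T1 reflect across z = 0: (-4, -4, 5) → (-4, -4, -5); (3, -5, -5) → (3, -5, 5)
T2 translate by (0, -3, 4): (-4, -4, -5) → (-4, -7, -1); (3, -5, 5) → (3, -8, 9)

image vertices: (-4, -7, -1), (3, -8, 9)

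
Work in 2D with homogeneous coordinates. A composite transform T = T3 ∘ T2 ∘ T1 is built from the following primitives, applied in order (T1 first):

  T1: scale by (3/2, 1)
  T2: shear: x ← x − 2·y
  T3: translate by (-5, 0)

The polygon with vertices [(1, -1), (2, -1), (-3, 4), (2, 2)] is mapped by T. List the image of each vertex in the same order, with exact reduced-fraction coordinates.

image vertices: (-3/2, -1), (0, -1), (-35/2, 4), (-6, 2)

T1 scale by (3/2, 1): (1, -1) → (3/2, -1); (2, -1) → (3, -1); (-3, 4) → (-9/2, 4); (2, 2) → (3, 2)
T2 shear: x ← x − 2·y: (3/2, -1) → (7/2, -1); (3, -1) → (5, -1); (-9/2, 4) → (-25/2, 4); (3, 2) → (-1, 2)
T3 translate by (-5, 0): (7/2, -1) → (-3/2, -1); (5, -1) → (0, -1); (-25/2, 4) → (-35/2, 4); (-1, 2) → (-6, 2)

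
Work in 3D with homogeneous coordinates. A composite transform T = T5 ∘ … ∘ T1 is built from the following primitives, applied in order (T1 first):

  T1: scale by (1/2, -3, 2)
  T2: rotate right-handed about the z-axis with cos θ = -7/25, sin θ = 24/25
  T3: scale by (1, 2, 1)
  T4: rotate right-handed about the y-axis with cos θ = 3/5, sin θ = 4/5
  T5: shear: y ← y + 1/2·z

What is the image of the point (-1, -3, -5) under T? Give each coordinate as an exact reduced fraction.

T1 scale by (1/2, -3, 2): (-1, -3, -5) → (-1/2, 9, -10)
T2 rotate right-handed about the z-axis with cos θ = -7/25, sin θ = 24/25: (-1/2, 9, -10) → (-17/2, -3, -10)
T3 scale by (1, 2, 1): (-17/2, -3, -10) → (-17/2, -6, -10)
T4 rotate right-handed about the y-axis with cos θ = 3/5, sin θ = 4/5: (-17/2, -6, -10) → (-131/10, -6, 4/5)
T5 shear: y ← y + 1/2·z: (-131/10, -6, 4/5) → (-131/10, -28/5, 4/5)

T(p) = (-131/10, -28/5, 4/5)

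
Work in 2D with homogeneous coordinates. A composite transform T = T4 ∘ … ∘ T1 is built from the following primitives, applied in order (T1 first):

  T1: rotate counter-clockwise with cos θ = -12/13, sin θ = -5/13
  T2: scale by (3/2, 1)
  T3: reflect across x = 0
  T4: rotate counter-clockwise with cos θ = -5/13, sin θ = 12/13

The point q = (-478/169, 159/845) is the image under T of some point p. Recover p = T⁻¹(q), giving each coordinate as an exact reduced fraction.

T1 = [-12/13 5/13 0; -5/13 -12/13 0; 0 0 1]
T2·T1 = [-18/13 15/26 0; -5/13 -12/13 0; 0 0 1]
T3·…·T1 = [18/13 -15/26 0; -5/13 -12/13 0; 0 0 1]
T4·…·T1 = [-30/169 363/338 0; 241/169 -30/169 0; 0 0 1]
det M = -3/2; M⁻¹ = [20/169 121/169 0; 482/507 20/169 0; 0 0 1]
M⁻¹ · (-478/169, 159/845)ᵀ = (-1/5, -8/3)ᵀ

p = (-1/5, -8/3)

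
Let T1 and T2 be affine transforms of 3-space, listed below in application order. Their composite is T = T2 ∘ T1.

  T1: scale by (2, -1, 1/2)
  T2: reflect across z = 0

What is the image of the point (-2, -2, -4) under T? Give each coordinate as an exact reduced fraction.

T(p) = (-4, 2, 2)

T1 scale by (2, -1, 1/2): (-2, -2, -4) → (-4, 2, -2)
T2 reflect across z = 0: (-4, 2, -2) → (-4, 2, 2)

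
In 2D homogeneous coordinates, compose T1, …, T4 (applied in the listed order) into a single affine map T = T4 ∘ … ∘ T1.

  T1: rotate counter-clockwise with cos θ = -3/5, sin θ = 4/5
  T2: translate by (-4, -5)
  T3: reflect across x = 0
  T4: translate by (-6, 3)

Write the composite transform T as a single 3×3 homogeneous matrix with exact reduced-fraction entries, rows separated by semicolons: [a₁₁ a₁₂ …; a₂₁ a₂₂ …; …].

T1 = [-3/5 -4/5 0; 4/5 -3/5 0; 0 0 1]
T2·T1 = [-3/5 -4/5 -4; 4/5 -3/5 -5; 0 0 1]
T3·…·T1 = [3/5 4/5 4; 4/5 -3/5 -5; 0 0 1]
T4·…·T1 = [3/5 4/5 -2; 4/5 -3/5 -2; 0 0 1]

T = [3/5 4/5 -2; 4/5 -3/5 -2; 0 0 1]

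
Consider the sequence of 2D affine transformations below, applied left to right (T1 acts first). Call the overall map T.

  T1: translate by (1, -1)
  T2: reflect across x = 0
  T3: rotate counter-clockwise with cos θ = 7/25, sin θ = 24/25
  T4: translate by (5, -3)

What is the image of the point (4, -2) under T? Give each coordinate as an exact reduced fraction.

T(p) = (162/25, -216/25)

T1 translate by (1, -1): (4, -2) → (5, -3)
T2 reflect across x = 0: (5, -3) → (-5, -3)
T3 rotate counter-clockwise with cos θ = 7/25, sin θ = 24/25: (-5, -3) → (37/25, -141/25)
T4 translate by (5, -3): (37/25, -141/25) → (162/25, -216/25)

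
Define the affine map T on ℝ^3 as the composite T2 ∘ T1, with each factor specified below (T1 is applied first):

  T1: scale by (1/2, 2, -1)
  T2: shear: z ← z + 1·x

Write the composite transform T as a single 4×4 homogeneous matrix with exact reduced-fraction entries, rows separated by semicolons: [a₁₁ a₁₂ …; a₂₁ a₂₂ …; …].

T1 = [1/2 0 0 0; 0 2 0 0; 0 0 -1 0; 0 0 0 1]
T2·T1 = [1/2 0 0 0; 0 2 0 0; 1/2 0 -1 0; 0 0 0 1]

T = [1/2 0 0 0; 0 2 0 0; 1/2 0 -1 0; 0 0 0 1]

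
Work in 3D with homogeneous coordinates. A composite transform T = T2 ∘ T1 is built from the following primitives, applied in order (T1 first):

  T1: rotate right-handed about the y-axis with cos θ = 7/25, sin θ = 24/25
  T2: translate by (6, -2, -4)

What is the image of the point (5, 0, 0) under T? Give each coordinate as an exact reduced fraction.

T1 rotate right-handed about the y-axis with cos θ = 7/25, sin θ = 24/25: (5, 0, 0) → (7/5, 0, -24/5)
T2 translate by (6, -2, -4): (7/5, 0, -24/5) → (37/5, -2, -44/5)

T(p) = (37/5, -2, -44/5)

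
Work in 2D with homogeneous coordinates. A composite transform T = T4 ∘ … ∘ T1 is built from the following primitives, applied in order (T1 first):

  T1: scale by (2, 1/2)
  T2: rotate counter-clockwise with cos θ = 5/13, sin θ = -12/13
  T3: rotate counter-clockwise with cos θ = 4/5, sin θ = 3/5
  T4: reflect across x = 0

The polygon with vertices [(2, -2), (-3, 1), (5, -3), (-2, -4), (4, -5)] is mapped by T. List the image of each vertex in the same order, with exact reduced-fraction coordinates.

T1 scale by (2, 1/2): (2, -2) → (4, -1); (-3, 1) → (-6, 1/2); (5, -3) → (10, -3/2); (-2, -4) → (-4, -2); (4, -5) → (8, -5/2)
T2 rotate counter-clockwise with cos θ = 5/13, sin θ = -12/13: (4, -1) → (8/13, -53/13); (-6, 1/2) → (-24/13, 149/26); (10, -3/2) → (32/13, -255/26); (-4, -2) → (-44/13, 38/13); (8, -5/2) → (10/13, -217/26)
T3 rotate counter-clockwise with cos θ = 4/5, sin θ = 3/5: (8/13, -53/13) → (191/65, -188/65); (-24/13, 149/26) → (-639/130, 226/65); (32/13, -255/26) → (1021/130, -414/65); (-44/13, 38/13) → (-58/13, 4/13); (10/13, -217/26) → (731/130, -404/65)
T4 reflect across x = 0: (191/65, -188/65) → (-191/65, -188/65); (-639/130, 226/65) → (639/130, 226/65); (1021/130, -414/65) → (-1021/130, -414/65); (-58/13, 4/13) → (58/13, 4/13); (731/130, -404/65) → (-731/130, -404/65)

image vertices: (-191/65, -188/65), (639/130, 226/65), (-1021/130, -414/65), (58/13, 4/13), (-731/130, -404/65)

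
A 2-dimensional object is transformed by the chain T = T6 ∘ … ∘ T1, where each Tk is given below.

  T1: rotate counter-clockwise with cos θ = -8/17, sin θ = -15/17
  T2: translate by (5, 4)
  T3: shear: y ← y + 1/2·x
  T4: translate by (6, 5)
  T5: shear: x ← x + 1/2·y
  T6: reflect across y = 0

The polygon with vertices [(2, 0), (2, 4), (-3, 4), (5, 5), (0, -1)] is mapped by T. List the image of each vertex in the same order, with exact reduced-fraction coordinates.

T1 rotate counter-clockwise with cos θ = -8/17, sin θ = -15/17: (2, 0) → (-16/17, -30/17); (2, 4) → (44/17, -62/17); (-3, 4) → (84/17, 13/17); (5, 5) → (35/17, -115/17); (0, -1) → (-15/17, 8/17)
T2 translate by (5, 4): (-16/17, -30/17) → (69/17, 38/17); (44/17, -62/17) → (129/17, 6/17); (84/17, 13/17) → (169/17, 81/17); (35/17, -115/17) → (120/17, -47/17); (-15/17, 8/17) → (70/17, 76/17)
T3 shear: y ← y + 1/2·x: (69/17, 38/17) → (69/17, 145/34); (129/17, 6/17) → (129/17, 141/34); (169/17, 81/17) → (169/17, 331/34); (120/17, -47/17) → (120/17, 13/17); (70/17, 76/17) → (70/17, 111/17)
T4 translate by (6, 5): (69/17, 145/34) → (171/17, 315/34); (129/17, 141/34) → (231/17, 311/34); (169/17, 331/34) → (271/17, 501/34); (120/17, 13/17) → (222/17, 98/17); (70/17, 111/17) → (172/17, 196/17)
T5 shear: x ← x + 1/2·y: (171/17, 315/34) → (999/68, 315/34); (231/17, 311/34) → (1235/68, 311/34); (271/17, 501/34) → (1585/68, 501/34); (222/17, 98/17) → (271/17, 98/17); (172/17, 196/17) → (270/17, 196/17)
T6 reflect across y = 0: (999/68, 315/34) → (999/68, -315/34); (1235/68, 311/34) → (1235/68, -311/34); (1585/68, 501/34) → (1585/68, -501/34); (271/17, 98/17) → (271/17, -98/17); (270/17, 196/17) → (270/17, -196/17)

image vertices: (999/68, -315/34), (1235/68, -311/34), (1585/68, -501/34), (271/17, -98/17), (270/17, -196/17)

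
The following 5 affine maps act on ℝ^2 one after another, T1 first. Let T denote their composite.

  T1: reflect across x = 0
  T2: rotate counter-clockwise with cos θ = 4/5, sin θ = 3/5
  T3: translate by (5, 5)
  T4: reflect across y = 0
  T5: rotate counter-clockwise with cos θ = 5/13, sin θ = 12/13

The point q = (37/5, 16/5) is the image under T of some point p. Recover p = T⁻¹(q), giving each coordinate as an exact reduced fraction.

T1 = [-1 0 0; 0 1 0; 0 0 1]
T2·T1 = [-4/5 -3/5 0; -3/5 4/5 0; 0 0 1]
T3·…·T1 = [-4/5 -3/5 5; -3/5 4/5 5; 0 0 1]
T4·…·T1 = [-4/5 -3/5 5; 3/5 -4/5 -5; 0 0 1]
T5·…·T1 = [-56/65 33/65 85/13; -33/65 -56/65 35/13; 0 0 1]
det M = 1; M⁻¹ = [-56/65 -33/65 7; 33/65 -56/65 -1; 0 0 1]
M⁻¹ · (37/5, 16/5)ᵀ = (-1, 0)ᵀ

p = (-1, 0)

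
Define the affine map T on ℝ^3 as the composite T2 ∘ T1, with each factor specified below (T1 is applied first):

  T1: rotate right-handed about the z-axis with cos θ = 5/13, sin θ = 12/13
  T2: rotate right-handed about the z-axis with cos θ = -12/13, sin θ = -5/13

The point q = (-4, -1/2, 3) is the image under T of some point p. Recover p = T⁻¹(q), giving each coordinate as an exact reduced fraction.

T1 = [5/13 -12/13 0 0; 12/13 5/13 0 0; 0 0 1 0; 0 0 0 1]
T2·T1 = [0 1 0 0; -1 0 0 0; 0 0 1 0; 0 0 0 1]
det M = 1; M⁻¹ = [0 -1 0 0; 1 0 0 0; 0 0 1 0; 0 0 0 1]
M⁻¹ · (-4, -1/2, 3)ᵀ = (1/2, -4, 3)ᵀ

p = (1/2, -4, 3)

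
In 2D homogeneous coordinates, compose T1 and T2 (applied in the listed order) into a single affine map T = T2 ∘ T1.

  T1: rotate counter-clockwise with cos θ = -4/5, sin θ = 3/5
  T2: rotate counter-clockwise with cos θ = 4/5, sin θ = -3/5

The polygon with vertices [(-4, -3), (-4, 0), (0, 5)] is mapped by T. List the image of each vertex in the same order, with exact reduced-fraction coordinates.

image vertices: (4, -3), (28/25, -96/25), (-24/5, -7/5)

T1 rotate counter-clockwise with cos θ = -4/5, sin θ = 3/5: (-4, -3) → (5, 0); (-4, 0) → (16/5, -12/5); (0, 5) → (-3, -4)
T2 rotate counter-clockwise with cos θ = 4/5, sin θ = -3/5: (5, 0) → (4, -3); (16/5, -12/5) → (28/25, -96/25); (-3, -4) → (-24/5, -7/5)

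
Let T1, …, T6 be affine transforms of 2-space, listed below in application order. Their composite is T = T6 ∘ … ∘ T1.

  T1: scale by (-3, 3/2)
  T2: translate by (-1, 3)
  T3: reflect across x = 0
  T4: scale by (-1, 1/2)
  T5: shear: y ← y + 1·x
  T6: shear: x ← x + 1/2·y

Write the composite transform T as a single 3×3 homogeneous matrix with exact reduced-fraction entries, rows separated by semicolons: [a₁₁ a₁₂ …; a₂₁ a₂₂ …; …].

T1 = [-3 0 0; 0 3/2 0; 0 0 1]
T2·T1 = [-3 0 -1; 0 3/2 3; 0 0 1]
T3·…·T1 = [3 0 1; 0 3/2 3; 0 0 1]
T4·…·T1 = [-3 0 -1; 0 3/4 3/2; 0 0 1]
T5·…·T1 = [-3 0 -1; -3 3/4 1/2; 0 0 1]
T6·…·T1 = [-9/2 3/8 -3/4; -3 3/4 1/2; 0 0 1]

T = [-9/2 3/8 -3/4; -3 3/4 1/2; 0 0 1]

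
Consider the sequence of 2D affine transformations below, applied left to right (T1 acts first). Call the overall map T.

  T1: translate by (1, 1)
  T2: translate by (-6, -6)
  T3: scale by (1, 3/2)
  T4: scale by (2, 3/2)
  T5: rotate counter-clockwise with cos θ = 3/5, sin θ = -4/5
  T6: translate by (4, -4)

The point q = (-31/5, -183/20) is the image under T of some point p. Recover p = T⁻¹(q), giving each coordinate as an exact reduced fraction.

T1 = [1 0 1; 0 1 1; 0 0 1]
T2·T1 = [1 0 -5; 0 1 -5; 0 0 1]
T3·…·T1 = [1 0 -5; 0 3/2 -15/2; 0 0 1]
T4·…·T1 = [2 0 -10; 0 9/4 -45/4; 0 0 1]
T5·…·T1 = [6/5 9/5 -15; -8/5 27/20 5/4; 0 0 1]
T6·…·T1 = [6/5 9/5 -11; -8/5 27/20 -11/4; 0 0 1]
det M = 9/2; M⁻¹ = [3/10 -2/5 11/5; 16/45 4/15 209/45; 0 0 1]
M⁻¹ · (-31/5, -183/20)ᵀ = (4, 0)ᵀ

p = (4, 0)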